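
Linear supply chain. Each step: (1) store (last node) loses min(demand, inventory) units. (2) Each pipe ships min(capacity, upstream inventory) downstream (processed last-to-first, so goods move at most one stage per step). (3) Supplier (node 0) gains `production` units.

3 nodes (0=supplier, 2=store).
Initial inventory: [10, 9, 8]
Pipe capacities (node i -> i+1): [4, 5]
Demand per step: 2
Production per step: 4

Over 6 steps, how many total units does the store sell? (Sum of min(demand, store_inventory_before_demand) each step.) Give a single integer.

Step 1: sold=2 (running total=2) -> [10 8 11]
Step 2: sold=2 (running total=4) -> [10 7 14]
Step 3: sold=2 (running total=6) -> [10 6 17]
Step 4: sold=2 (running total=8) -> [10 5 20]
Step 5: sold=2 (running total=10) -> [10 4 23]
Step 6: sold=2 (running total=12) -> [10 4 25]

Answer: 12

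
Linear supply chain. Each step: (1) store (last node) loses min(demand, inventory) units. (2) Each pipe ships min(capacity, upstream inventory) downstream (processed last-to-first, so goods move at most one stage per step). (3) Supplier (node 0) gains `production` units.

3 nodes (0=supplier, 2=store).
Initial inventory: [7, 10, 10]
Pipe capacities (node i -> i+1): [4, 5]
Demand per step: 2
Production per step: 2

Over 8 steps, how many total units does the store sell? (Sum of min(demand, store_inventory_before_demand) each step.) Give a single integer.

Answer: 16

Derivation:
Step 1: sold=2 (running total=2) -> [5 9 13]
Step 2: sold=2 (running total=4) -> [3 8 16]
Step 3: sold=2 (running total=6) -> [2 6 19]
Step 4: sold=2 (running total=8) -> [2 3 22]
Step 5: sold=2 (running total=10) -> [2 2 23]
Step 6: sold=2 (running total=12) -> [2 2 23]
Step 7: sold=2 (running total=14) -> [2 2 23]
Step 8: sold=2 (running total=16) -> [2 2 23]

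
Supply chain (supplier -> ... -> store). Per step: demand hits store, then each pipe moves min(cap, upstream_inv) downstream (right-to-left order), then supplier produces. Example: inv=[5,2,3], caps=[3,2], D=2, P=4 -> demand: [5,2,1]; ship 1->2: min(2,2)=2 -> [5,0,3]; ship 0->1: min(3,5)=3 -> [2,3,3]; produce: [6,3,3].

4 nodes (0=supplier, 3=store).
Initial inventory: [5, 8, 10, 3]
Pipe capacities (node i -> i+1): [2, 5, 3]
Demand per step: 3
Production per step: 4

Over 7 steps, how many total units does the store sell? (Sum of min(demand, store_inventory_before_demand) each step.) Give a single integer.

Step 1: sold=3 (running total=3) -> [7 5 12 3]
Step 2: sold=3 (running total=6) -> [9 2 14 3]
Step 3: sold=3 (running total=9) -> [11 2 13 3]
Step 4: sold=3 (running total=12) -> [13 2 12 3]
Step 5: sold=3 (running total=15) -> [15 2 11 3]
Step 6: sold=3 (running total=18) -> [17 2 10 3]
Step 7: sold=3 (running total=21) -> [19 2 9 3]

Answer: 21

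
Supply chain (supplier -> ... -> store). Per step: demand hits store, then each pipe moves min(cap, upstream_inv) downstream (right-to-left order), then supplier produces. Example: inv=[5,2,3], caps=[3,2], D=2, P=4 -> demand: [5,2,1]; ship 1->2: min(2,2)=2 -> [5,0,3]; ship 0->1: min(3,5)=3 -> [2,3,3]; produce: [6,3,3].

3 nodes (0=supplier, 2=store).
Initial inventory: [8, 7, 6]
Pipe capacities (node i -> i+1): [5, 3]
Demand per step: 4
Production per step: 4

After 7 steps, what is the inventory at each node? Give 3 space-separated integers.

Step 1: demand=4,sold=4 ship[1->2]=3 ship[0->1]=5 prod=4 -> inv=[7 9 5]
Step 2: demand=4,sold=4 ship[1->2]=3 ship[0->1]=5 prod=4 -> inv=[6 11 4]
Step 3: demand=4,sold=4 ship[1->2]=3 ship[0->1]=5 prod=4 -> inv=[5 13 3]
Step 4: demand=4,sold=3 ship[1->2]=3 ship[0->1]=5 prod=4 -> inv=[4 15 3]
Step 5: demand=4,sold=3 ship[1->2]=3 ship[0->1]=4 prod=4 -> inv=[4 16 3]
Step 6: demand=4,sold=3 ship[1->2]=3 ship[0->1]=4 prod=4 -> inv=[4 17 3]
Step 7: demand=4,sold=3 ship[1->2]=3 ship[0->1]=4 prod=4 -> inv=[4 18 3]

4 18 3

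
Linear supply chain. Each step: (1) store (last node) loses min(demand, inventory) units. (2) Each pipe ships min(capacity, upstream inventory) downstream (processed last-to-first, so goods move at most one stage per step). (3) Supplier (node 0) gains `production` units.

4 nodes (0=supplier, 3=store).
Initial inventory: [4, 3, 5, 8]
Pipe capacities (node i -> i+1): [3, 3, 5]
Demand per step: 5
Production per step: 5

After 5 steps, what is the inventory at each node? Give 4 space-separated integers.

Step 1: demand=5,sold=5 ship[2->3]=5 ship[1->2]=3 ship[0->1]=3 prod=5 -> inv=[6 3 3 8]
Step 2: demand=5,sold=5 ship[2->3]=3 ship[1->2]=3 ship[0->1]=3 prod=5 -> inv=[8 3 3 6]
Step 3: demand=5,sold=5 ship[2->3]=3 ship[1->2]=3 ship[0->1]=3 prod=5 -> inv=[10 3 3 4]
Step 4: demand=5,sold=4 ship[2->3]=3 ship[1->2]=3 ship[0->1]=3 prod=5 -> inv=[12 3 3 3]
Step 5: demand=5,sold=3 ship[2->3]=3 ship[1->2]=3 ship[0->1]=3 prod=5 -> inv=[14 3 3 3]

14 3 3 3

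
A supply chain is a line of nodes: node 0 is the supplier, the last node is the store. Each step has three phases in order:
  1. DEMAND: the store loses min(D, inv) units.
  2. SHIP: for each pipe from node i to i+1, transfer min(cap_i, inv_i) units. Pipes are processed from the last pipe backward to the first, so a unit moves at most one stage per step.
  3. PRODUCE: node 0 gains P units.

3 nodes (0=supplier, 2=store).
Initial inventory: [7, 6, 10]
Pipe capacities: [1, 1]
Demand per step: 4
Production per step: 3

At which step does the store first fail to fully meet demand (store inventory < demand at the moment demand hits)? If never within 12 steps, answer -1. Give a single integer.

Step 1: demand=4,sold=4 ship[1->2]=1 ship[0->1]=1 prod=3 -> [9 6 7]
Step 2: demand=4,sold=4 ship[1->2]=1 ship[0->1]=1 prod=3 -> [11 6 4]
Step 3: demand=4,sold=4 ship[1->2]=1 ship[0->1]=1 prod=3 -> [13 6 1]
Step 4: demand=4,sold=1 ship[1->2]=1 ship[0->1]=1 prod=3 -> [15 6 1]
Step 5: demand=4,sold=1 ship[1->2]=1 ship[0->1]=1 prod=3 -> [17 6 1]
Step 6: demand=4,sold=1 ship[1->2]=1 ship[0->1]=1 prod=3 -> [19 6 1]
Step 7: demand=4,sold=1 ship[1->2]=1 ship[0->1]=1 prod=3 -> [21 6 1]
Step 8: demand=4,sold=1 ship[1->2]=1 ship[0->1]=1 prod=3 -> [23 6 1]
Step 9: demand=4,sold=1 ship[1->2]=1 ship[0->1]=1 prod=3 -> [25 6 1]
Step 10: demand=4,sold=1 ship[1->2]=1 ship[0->1]=1 prod=3 -> [27 6 1]
Step 11: demand=4,sold=1 ship[1->2]=1 ship[0->1]=1 prod=3 -> [29 6 1]
Step 12: demand=4,sold=1 ship[1->2]=1 ship[0->1]=1 prod=3 -> [31 6 1]
First stockout at step 4

4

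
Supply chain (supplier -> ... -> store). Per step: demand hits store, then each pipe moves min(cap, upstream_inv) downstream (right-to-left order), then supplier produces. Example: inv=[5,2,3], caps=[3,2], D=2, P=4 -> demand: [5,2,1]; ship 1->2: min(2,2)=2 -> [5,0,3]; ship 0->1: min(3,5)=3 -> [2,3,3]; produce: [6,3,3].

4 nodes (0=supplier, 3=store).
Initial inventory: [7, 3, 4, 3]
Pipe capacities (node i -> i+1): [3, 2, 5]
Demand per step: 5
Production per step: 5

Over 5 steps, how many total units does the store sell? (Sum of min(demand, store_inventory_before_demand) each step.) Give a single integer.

Step 1: sold=3 (running total=3) -> [9 4 2 4]
Step 2: sold=4 (running total=7) -> [11 5 2 2]
Step 3: sold=2 (running total=9) -> [13 6 2 2]
Step 4: sold=2 (running total=11) -> [15 7 2 2]
Step 5: sold=2 (running total=13) -> [17 8 2 2]

Answer: 13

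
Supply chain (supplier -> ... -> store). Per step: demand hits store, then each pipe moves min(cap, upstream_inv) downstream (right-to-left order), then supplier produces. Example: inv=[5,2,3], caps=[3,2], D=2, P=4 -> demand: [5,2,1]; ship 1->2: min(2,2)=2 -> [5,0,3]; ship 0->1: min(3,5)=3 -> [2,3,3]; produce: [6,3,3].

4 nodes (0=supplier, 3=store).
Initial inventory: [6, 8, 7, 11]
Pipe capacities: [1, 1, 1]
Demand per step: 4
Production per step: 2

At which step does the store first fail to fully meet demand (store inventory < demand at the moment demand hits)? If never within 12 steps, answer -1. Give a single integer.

Step 1: demand=4,sold=4 ship[2->3]=1 ship[1->2]=1 ship[0->1]=1 prod=2 -> [7 8 7 8]
Step 2: demand=4,sold=4 ship[2->3]=1 ship[1->2]=1 ship[0->1]=1 prod=2 -> [8 8 7 5]
Step 3: demand=4,sold=4 ship[2->3]=1 ship[1->2]=1 ship[0->1]=1 prod=2 -> [9 8 7 2]
Step 4: demand=4,sold=2 ship[2->3]=1 ship[1->2]=1 ship[0->1]=1 prod=2 -> [10 8 7 1]
Step 5: demand=4,sold=1 ship[2->3]=1 ship[1->2]=1 ship[0->1]=1 prod=2 -> [11 8 7 1]
Step 6: demand=4,sold=1 ship[2->3]=1 ship[1->2]=1 ship[0->1]=1 prod=2 -> [12 8 7 1]
Step 7: demand=4,sold=1 ship[2->3]=1 ship[1->2]=1 ship[0->1]=1 prod=2 -> [13 8 7 1]
Step 8: demand=4,sold=1 ship[2->3]=1 ship[1->2]=1 ship[0->1]=1 prod=2 -> [14 8 7 1]
Step 9: demand=4,sold=1 ship[2->3]=1 ship[1->2]=1 ship[0->1]=1 prod=2 -> [15 8 7 1]
Step 10: demand=4,sold=1 ship[2->3]=1 ship[1->2]=1 ship[0->1]=1 prod=2 -> [16 8 7 1]
Step 11: demand=4,sold=1 ship[2->3]=1 ship[1->2]=1 ship[0->1]=1 prod=2 -> [17 8 7 1]
Step 12: demand=4,sold=1 ship[2->3]=1 ship[1->2]=1 ship[0->1]=1 prod=2 -> [18 8 7 1]
First stockout at step 4

4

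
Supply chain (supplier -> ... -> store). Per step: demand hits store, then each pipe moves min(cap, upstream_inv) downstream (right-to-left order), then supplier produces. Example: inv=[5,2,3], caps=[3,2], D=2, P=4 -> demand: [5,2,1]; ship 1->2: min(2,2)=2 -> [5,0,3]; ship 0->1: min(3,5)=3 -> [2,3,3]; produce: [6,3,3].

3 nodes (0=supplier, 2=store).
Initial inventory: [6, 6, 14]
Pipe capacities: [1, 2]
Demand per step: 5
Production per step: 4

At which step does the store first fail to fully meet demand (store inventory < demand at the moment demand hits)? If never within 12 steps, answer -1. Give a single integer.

Step 1: demand=5,sold=5 ship[1->2]=2 ship[0->1]=1 prod=4 -> [9 5 11]
Step 2: demand=5,sold=5 ship[1->2]=2 ship[0->1]=1 prod=4 -> [12 4 8]
Step 3: demand=5,sold=5 ship[1->2]=2 ship[0->1]=1 prod=4 -> [15 3 5]
Step 4: demand=5,sold=5 ship[1->2]=2 ship[0->1]=1 prod=4 -> [18 2 2]
Step 5: demand=5,sold=2 ship[1->2]=2 ship[0->1]=1 prod=4 -> [21 1 2]
Step 6: demand=5,sold=2 ship[1->2]=1 ship[0->1]=1 prod=4 -> [24 1 1]
Step 7: demand=5,sold=1 ship[1->2]=1 ship[0->1]=1 prod=4 -> [27 1 1]
Step 8: demand=5,sold=1 ship[1->2]=1 ship[0->1]=1 prod=4 -> [30 1 1]
Step 9: demand=5,sold=1 ship[1->2]=1 ship[0->1]=1 prod=4 -> [33 1 1]
Step 10: demand=5,sold=1 ship[1->2]=1 ship[0->1]=1 prod=4 -> [36 1 1]
Step 11: demand=5,sold=1 ship[1->2]=1 ship[0->1]=1 prod=4 -> [39 1 1]
Step 12: demand=5,sold=1 ship[1->2]=1 ship[0->1]=1 prod=4 -> [42 1 1]
First stockout at step 5

5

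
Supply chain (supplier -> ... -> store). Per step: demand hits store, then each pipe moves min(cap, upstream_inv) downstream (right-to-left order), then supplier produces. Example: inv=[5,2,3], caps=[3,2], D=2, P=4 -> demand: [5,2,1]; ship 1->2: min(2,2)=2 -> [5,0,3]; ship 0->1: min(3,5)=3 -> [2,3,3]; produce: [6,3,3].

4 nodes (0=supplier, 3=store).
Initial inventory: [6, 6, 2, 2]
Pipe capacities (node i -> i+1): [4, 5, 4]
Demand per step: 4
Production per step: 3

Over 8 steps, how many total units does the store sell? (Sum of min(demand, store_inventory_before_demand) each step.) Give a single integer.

Answer: 28

Derivation:
Step 1: sold=2 (running total=2) -> [5 5 5 2]
Step 2: sold=2 (running total=4) -> [4 4 6 4]
Step 3: sold=4 (running total=8) -> [3 4 6 4]
Step 4: sold=4 (running total=12) -> [3 3 6 4]
Step 5: sold=4 (running total=16) -> [3 3 5 4]
Step 6: sold=4 (running total=20) -> [3 3 4 4]
Step 7: sold=4 (running total=24) -> [3 3 3 4]
Step 8: sold=4 (running total=28) -> [3 3 3 3]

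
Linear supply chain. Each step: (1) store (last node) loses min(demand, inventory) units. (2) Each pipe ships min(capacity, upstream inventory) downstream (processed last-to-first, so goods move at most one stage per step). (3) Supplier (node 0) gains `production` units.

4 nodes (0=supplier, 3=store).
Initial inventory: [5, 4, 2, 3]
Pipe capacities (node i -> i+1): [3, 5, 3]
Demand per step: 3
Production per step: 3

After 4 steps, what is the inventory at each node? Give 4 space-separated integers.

Step 1: demand=3,sold=3 ship[2->3]=2 ship[1->2]=4 ship[0->1]=3 prod=3 -> inv=[5 3 4 2]
Step 2: demand=3,sold=2 ship[2->3]=3 ship[1->2]=3 ship[0->1]=3 prod=3 -> inv=[5 3 4 3]
Step 3: demand=3,sold=3 ship[2->3]=3 ship[1->2]=3 ship[0->1]=3 prod=3 -> inv=[5 3 4 3]
Step 4: demand=3,sold=3 ship[2->3]=3 ship[1->2]=3 ship[0->1]=3 prod=3 -> inv=[5 3 4 3]

5 3 4 3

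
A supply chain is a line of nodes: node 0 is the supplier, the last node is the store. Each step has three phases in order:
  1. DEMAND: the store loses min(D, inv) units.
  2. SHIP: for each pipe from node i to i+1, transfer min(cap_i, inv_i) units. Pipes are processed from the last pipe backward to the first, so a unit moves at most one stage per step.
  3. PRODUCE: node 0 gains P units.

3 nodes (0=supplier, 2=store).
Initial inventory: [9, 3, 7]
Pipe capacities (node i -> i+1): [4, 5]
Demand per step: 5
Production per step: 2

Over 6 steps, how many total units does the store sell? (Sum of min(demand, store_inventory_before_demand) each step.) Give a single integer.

Answer: 25

Derivation:
Step 1: sold=5 (running total=5) -> [7 4 5]
Step 2: sold=5 (running total=10) -> [5 4 4]
Step 3: sold=4 (running total=14) -> [3 4 4]
Step 4: sold=4 (running total=18) -> [2 3 4]
Step 5: sold=4 (running total=22) -> [2 2 3]
Step 6: sold=3 (running total=25) -> [2 2 2]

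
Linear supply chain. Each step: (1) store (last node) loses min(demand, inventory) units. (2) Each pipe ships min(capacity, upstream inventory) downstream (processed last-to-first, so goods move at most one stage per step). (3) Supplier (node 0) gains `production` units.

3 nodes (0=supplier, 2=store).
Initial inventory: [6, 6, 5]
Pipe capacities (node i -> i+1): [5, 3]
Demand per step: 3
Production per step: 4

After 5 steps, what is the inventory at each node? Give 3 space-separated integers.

Step 1: demand=3,sold=3 ship[1->2]=3 ship[0->1]=5 prod=4 -> inv=[5 8 5]
Step 2: demand=3,sold=3 ship[1->2]=3 ship[0->1]=5 prod=4 -> inv=[4 10 5]
Step 3: demand=3,sold=3 ship[1->2]=3 ship[0->1]=4 prod=4 -> inv=[4 11 5]
Step 4: demand=3,sold=3 ship[1->2]=3 ship[0->1]=4 prod=4 -> inv=[4 12 5]
Step 5: demand=3,sold=3 ship[1->2]=3 ship[0->1]=4 prod=4 -> inv=[4 13 5]

4 13 5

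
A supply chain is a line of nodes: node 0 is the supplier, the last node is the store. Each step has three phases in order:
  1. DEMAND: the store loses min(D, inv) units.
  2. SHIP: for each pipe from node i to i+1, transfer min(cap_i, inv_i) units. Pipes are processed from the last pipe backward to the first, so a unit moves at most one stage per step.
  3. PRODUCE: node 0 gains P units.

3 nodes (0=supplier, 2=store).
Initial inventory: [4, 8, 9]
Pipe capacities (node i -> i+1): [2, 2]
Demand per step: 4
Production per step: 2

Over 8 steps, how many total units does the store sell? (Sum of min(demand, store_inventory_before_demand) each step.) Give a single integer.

Answer: 23

Derivation:
Step 1: sold=4 (running total=4) -> [4 8 7]
Step 2: sold=4 (running total=8) -> [4 8 5]
Step 3: sold=4 (running total=12) -> [4 8 3]
Step 4: sold=3 (running total=15) -> [4 8 2]
Step 5: sold=2 (running total=17) -> [4 8 2]
Step 6: sold=2 (running total=19) -> [4 8 2]
Step 7: sold=2 (running total=21) -> [4 8 2]
Step 8: sold=2 (running total=23) -> [4 8 2]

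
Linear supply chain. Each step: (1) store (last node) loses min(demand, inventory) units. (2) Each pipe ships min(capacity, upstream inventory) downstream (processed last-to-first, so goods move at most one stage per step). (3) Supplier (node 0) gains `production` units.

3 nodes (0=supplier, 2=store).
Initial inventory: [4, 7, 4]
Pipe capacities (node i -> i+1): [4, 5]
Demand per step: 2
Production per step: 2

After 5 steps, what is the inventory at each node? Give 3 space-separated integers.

Step 1: demand=2,sold=2 ship[1->2]=5 ship[0->1]=4 prod=2 -> inv=[2 6 7]
Step 2: demand=2,sold=2 ship[1->2]=5 ship[0->1]=2 prod=2 -> inv=[2 3 10]
Step 3: demand=2,sold=2 ship[1->2]=3 ship[0->1]=2 prod=2 -> inv=[2 2 11]
Step 4: demand=2,sold=2 ship[1->2]=2 ship[0->1]=2 prod=2 -> inv=[2 2 11]
Step 5: demand=2,sold=2 ship[1->2]=2 ship[0->1]=2 prod=2 -> inv=[2 2 11]

2 2 11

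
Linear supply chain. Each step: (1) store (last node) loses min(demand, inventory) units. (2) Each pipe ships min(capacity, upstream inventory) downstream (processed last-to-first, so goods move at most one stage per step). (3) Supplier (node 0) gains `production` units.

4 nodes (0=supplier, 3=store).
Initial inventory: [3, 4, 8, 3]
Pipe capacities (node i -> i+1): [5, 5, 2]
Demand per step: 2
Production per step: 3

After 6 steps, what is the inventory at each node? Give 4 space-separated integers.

Step 1: demand=2,sold=2 ship[2->3]=2 ship[1->2]=4 ship[0->1]=3 prod=3 -> inv=[3 3 10 3]
Step 2: demand=2,sold=2 ship[2->3]=2 ship[1->2]=3 ship[0->1]=3 prod=3 -> inv=[3 3 11 3]
Step 3: demand=2,sold=2 ship[2->3]=2 ship[1->2]=3 ship[0->1]=3 prod=3 -> inv=[3 3 12 3]
Step 4: demand=2,sold=2 ship[2->3]=2 ship[1->2]=3 ship[0->1]=3 prod=3 -> inv=[3 3 13 3]
Step 5: demand=2,sold=2 ship[2->3]=2 ship[1->2]=3 ship[0->1]=3 prod=3 -> inv=[3 3 14 3]
Step 6: demand=2,sold=2 ship[2->3]=2 ship[1->2]=3 ship[0->1]=3 prod=3 -> inv=[3 3 15 3]

3 3 15 3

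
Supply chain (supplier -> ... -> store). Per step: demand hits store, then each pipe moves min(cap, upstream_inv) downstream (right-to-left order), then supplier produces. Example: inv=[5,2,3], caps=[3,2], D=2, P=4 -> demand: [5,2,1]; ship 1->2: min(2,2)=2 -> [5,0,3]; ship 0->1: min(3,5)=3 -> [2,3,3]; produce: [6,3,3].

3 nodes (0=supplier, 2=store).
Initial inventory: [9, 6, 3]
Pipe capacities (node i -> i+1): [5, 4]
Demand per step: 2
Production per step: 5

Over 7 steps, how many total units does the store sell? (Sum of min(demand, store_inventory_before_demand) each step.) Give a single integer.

Step 1: sold=2 (running total=2) -> [9 7 5]
Step 2: sold=2 (running total=4) -> [9 8 7]
Step 3: sold=2 (running total=6) -> [9 9 9]
Step 4: sold=2 (running total=8) -> [9 10 11]
Step 5: sold=2 (running total=10) -> [9 11 13]
Step 6: sold=2 (running total=12) -> [9 12 15]
Step 7: sold=2 (running total=14) -> [9 13 17]

Answer: 14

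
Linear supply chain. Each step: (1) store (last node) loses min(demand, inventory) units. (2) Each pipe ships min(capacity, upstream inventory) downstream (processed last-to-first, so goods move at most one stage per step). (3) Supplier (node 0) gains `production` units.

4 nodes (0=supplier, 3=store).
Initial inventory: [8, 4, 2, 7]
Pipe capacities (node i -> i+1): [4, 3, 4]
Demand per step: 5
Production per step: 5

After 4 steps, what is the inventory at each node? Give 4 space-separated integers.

Step 1: demand=5,sold=5 ship[2->3]=2 ship[1->2]=3 ship[0->1]=4 prod=5 -> inv=[9 5 3 4]
Step 2: demand=5,sold=4 ship[2->3]=3 ship[1->2]=3 ship[0->1]=4 prod=5 -> inv=[10 6 3 3]
Step 3: demand=5,sold=3 ship[2->3]=3 ship[1->2]=3 ship[0->1]=4 prod=5 -> inv=[11 7 3 3]
Step 4: demand=5,sold=3 ship[2->3]=3 ship[1->2]=3 ship[0->1]=4 prod=5 -> inv=[12 8 3 3]

12 8 3 3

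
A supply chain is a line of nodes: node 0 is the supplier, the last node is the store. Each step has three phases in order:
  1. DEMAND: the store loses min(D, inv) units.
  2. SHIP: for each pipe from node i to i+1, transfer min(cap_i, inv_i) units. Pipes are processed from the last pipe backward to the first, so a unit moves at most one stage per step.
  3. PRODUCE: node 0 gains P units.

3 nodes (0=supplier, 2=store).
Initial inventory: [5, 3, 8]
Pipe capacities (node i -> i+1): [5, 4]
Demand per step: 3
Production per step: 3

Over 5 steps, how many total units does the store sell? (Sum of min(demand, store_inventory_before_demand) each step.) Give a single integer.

Step 1: sold=3 (running total=3) -> [3 5 8]
Step 2: sold=3 (running total=6) -> [3 4 9]
Step 3: sold=3 (running total=9) -> [3 3 10]
Step 4: sold=3 (running total=12) -> [3 3 10]
Step 5: sold=3 (running total=15) -> [3 3 10]

Answer: 15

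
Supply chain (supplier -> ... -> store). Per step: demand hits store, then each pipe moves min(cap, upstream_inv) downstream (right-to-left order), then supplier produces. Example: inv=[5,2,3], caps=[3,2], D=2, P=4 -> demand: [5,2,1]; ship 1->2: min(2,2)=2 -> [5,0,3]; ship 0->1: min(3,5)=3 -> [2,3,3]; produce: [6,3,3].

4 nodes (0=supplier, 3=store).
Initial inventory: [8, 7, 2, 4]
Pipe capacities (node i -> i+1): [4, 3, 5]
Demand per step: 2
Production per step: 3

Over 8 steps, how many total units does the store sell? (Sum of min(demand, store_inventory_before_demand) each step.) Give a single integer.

Step 1: sold=2 (running total=2) -> [7 8 3 4]
Step 2: sold=2 (running total=4) -> [6 9 3 5]
Step 3: sold=2 (running total=6) -> [5 10 3 6]
Step 4: sold=2 (running total=8) -> [4 11 3 7]
Step 5: sold=2 (running total=10) -> [3 12 3 8]
Step 6: sold=2 (running total=12) -> [3 12 3 9]
Step 7: sold=2 (running total=14) -> [3 12 3 10]
Step 8: sold=2 (running total=16) -> [3 12 3 11]

Answer: 16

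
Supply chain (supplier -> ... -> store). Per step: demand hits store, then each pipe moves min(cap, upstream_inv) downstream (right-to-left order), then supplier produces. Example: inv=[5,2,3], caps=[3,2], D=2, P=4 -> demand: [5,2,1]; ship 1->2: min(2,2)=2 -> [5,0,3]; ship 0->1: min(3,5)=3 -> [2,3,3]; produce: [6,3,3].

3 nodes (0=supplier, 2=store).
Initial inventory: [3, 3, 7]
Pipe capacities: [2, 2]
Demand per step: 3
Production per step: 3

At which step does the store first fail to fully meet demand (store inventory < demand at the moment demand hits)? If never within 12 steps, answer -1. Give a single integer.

Step 1: demand=3,sold=3 ship[1->2]=2 ship[0->1]=2 prod=3 -> [4 3 6]
Step 2: demand=3,sold=3 ship[1->2]=2 ship[0->1]=2 prod=3 -> [5 3 5]
Step 3: demand=3,sold=3 ship[1->2]=2 ship[0->1]=2 prod=3 -> [6 3 4]
Step 4: demand=3,sold=3 ship[1->2]=2 ship[0->1]=2 prod=3 -> [7 3 3]
Step 5: demand=3,sold=3 ship[1->2]=2 ship[0->1]=2 prod=3 -> [8 3 2]
Step 6: demand=3,sold=2 ship[1->2]=2 ship[0->1]=2 prod=3 -> [9 3 2]
Step 7: demand=3,sold=2 ship[1->2]=2 ship[0->1]=2 prod=3 -> [10 3 2]
Step 8: demand=3,sold=2 ship[1->2]=2 ship[0->1]=2 prod=3 -> [11 3 2]
Step 9: demand=3,sold=2 ship[1->2]=2 ship[0->1]=2 prod=3 -> [12 3 2]
Step 10: demand=3,sold=2 ship[1->2]=2 ship[0->1]=2 prod=3 -> [13 3 2]
Step 11: demand=3,sold=2 ship[1->2]=2 ship[0->1]=2 prod=3 -> [14 3 2]
Step 12: demand=3,sold=2 ship[1->2]=2 ship[0->1]=2 prod=3 -> [15 3 2]
First stockout at step 6

6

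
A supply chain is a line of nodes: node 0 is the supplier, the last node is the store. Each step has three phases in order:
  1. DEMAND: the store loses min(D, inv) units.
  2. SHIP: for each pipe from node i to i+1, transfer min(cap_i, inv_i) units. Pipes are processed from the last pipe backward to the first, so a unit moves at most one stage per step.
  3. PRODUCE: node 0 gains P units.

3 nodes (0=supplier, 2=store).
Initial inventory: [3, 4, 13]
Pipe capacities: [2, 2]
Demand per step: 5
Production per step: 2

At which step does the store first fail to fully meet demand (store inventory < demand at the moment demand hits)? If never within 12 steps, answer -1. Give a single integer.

Step 1: demand=5,sold=5 ship[1->2]=2 ship[0->1]=2 prod=2 -> [3 4 10]
Step 2: demand=5,sold=5 ship[1->2]=2 ship[0->1]=2 prod=2 -> [3 4 7]
Step 3: demand=5,sold=5 ship[1->2]=2 ship[0->1]=2 prod=2 -> [3 4 4]
Step 4: demand=5,sold=4 ship[1->2]=2 ship[0->1]=2 prod=2 -> [3 4 2]
Step 5: demand=5,sold=2 ship[1->2]=2 ship[0->1]=2 prod=2 -> [3 4 2]
Step 6: demand=5,sold=2 ship[1->2]=2 ship[0->1]=2 prod=2 -> [3 4 2]
Step 7: demand=5,sold=2 ship[1->2]=2 ship[0->1]=2 prod=2 -> [3 4 2]
Step 8: demand=5,sold=2 ship[1->2]=2 ship[0->1]=2 prod=2 -> [3 4 2]
Step 9: demand=5,sold=2 ship[1->2]=2 ship[0->1]=2 prod=2 -> [3 4 2]
Step 10: demand=5,sold=2 ship[1->2]=2 ship[0->1]=2 prod=2 -> [3 4 2]
Step 11: demand=5,sold=2 ship[1->2]=2 ship[0->1]=2 prod=2 -> [3 4 2]
Step 12: demand=5,sold=2 ship[1->2]=2 ship[0->1]=2 prod=2 -> [3 4 2]
First stockout at step 4

4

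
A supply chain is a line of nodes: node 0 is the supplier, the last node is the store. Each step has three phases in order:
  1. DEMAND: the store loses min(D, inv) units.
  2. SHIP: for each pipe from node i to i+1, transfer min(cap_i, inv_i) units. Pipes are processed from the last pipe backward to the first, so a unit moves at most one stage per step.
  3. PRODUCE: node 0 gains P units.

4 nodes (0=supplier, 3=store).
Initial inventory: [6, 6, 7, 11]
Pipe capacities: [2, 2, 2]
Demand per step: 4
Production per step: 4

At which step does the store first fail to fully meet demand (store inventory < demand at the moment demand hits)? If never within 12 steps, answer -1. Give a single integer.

Step 1: demand=4,sold=4 ship[2->3]=2 ship[1->2]=2 ship[0->1]=2 prod=4 -> [8 6 7 9]
Step 2: demand=4,sold=4 ship[2->3]=2 ship[1->2]=2 ship[0->1]=2 prod=4 -> [10 6 7 7]
Step 3: demand=4,sold=4 ship[2->3]=2 ship[1->2]=2 ship[0->1]=2 prod=4 -> [12 6 7 5]
Step 4: demand=4,sold=4 ship[2->3]=2 ship[1->2]=2 ship[0->1]=2 prod=4 -> [14 6 7 3]
Step 5: demand=4,sold=3 ship[2->3]=2 ship[1->2]=2 ship[0->1]=2 prod=4 -> [16 6 7 2]
Step 6: demand=4,sold=2 ship[2->3]=2 ship[1->2]=2 ship[0->1]=2 prod=4 -> [18 6 7 2]
Step 7: demand=4,sold=2 ship[2->3]=2 ship[1->2]=2 ship[0->1]=2 prod=4 -> [20 6 7 2]
Step 8: demand=4,sold=2 ship[2->3]=2 ship[1->2]=2 ship[0->1]=2 prod=4 -> [22 6 7 2]
Step 9: demand=4,sold=2 ship[2->3]=2 ship[1->2]=2 ship[0->1]=2 prod=4 -> [24 6 7 2]
Step 10: demand=4,sold=2 ship[2->3]=2 ship[1->2]=2 ship[0->1]=2 prod=4 -> [26 6 7 2]
Step 11: demand=4,sold=2 ship[2->3]=2 ship[1->2]=2 ship[0->1]=2 prod=4 -> [28 6 7 2]
Step 12: demand=4,sold=2 ship[2->3]=2 ship[1->2]=2 ship[0->1]=2 prod=4 -> [30 6 7 2]
First stockout at step 5

5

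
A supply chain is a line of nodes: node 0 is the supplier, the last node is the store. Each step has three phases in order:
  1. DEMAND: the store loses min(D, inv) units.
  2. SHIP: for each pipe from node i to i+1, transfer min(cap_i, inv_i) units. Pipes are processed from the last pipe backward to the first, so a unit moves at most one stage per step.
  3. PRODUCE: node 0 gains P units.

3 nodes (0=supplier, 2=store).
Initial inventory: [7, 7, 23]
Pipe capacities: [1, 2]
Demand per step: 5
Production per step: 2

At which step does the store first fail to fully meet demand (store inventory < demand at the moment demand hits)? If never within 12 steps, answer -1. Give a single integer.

Step 1: demand=5,sold=5 ship[1->2]=2 ship[0->1]=1 prod=2 -> [8 6 20]
Step 2: demand=5,sold=5 ship[1->2]=2 ship[0->1]=1 prod=2 -> [9 5 17]
Step 3: demand=5,sold=5 ship[1->2]=2 ship[0->1]=1 prod=2 -> [10 4 14]
Step 4: demand=5,sold=5 ship[1->2]=2 ship[0->1]=1 prod=2 -> [11 3 11]
Step 5: demand=5,sold=5 ship[1->2]=2 ship[0->1]=1 prod=2 -> [12 2 8]
Step 6: demand=5,sold=5 ship[1->2]=2 ship[0->1]=1 prod=2 -> [13 1 5]
Step 7: demand=5,sold=5 ship[1->2]=1 ship[0->1]=1 prod=2 -> [14 1 1]
Step 8: demand=5,sold=1 ship[1->2]=1 ship[0->1]=1 prod=2 -> [15 1 1]
Step 9: demand=5,sold=1 ship[1->2]=1 ship[0->1]=1 prod=2 -> [16 1 1]
Step 10: demand=5,sold=1 ship[1->2]=1 ship[0->1]=1 prod=2 -> [17 1 1]
Step 11: demand=5,sold=1 ship[1->2]=1 ship[0->1]=1 prod=2 -> [18 1 1]
Step 12: demand=5,sold=1 ship[1->2]=1 ship[0->1]=1 prod=2 -> [19 1 1]
First stockout at step 8

8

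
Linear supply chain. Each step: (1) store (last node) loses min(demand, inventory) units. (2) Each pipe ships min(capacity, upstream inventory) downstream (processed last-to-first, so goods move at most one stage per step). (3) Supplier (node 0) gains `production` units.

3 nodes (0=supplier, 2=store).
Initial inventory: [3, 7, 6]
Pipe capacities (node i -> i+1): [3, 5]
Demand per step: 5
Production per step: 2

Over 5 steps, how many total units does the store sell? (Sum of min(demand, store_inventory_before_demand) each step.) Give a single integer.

Answer: 20

Derivation:
Step 1: sold=5 (running total=5) -> [2 5 6]
Step 2: sold=5 (running total=10) -> [2 2 6]
Step 3: sold=5 (running total=15) -> [2 2 3]
Step 4: sold=3 (running total=18) -> [2 2 2]
Step 5: sold=2 (running total=20) -> [2 2 2]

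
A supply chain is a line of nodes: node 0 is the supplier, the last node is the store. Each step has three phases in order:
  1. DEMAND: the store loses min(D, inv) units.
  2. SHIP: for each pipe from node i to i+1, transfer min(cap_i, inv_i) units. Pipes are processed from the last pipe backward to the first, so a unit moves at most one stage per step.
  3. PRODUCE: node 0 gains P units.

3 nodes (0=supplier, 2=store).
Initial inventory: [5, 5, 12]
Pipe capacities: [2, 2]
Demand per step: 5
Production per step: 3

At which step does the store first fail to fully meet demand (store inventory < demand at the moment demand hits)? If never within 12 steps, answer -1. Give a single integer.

Step 1: demand=5,sold=5 ship[1->2]=2 ship[0->1]=2 prod=3 -> [6 5 9]
Step 2: demand=5,sold=5 ship[1->2]=2 ship[0->1]=2 prod=3 -> [7 5 6]
Step 3: demand=5,sold=5 ship[1->2]=2 ship[0->1]=2 prod=3 -> [8 5 3]
Step 4: demand=5,sold=3 ship[1->2]=2 ship[0->1]=2 prod=3 -> [9 5 2]
Step 5: demand=5,sold=2 ship[1->2]=2 ship[0->1]=2 prod=3 -> [10 5 2]
Step 6: demand=5,sold=2 ship[1->2]=2 ship[0->1]=2 prod=3 -> [11 5 2]
Step 7: demand=5,sold=2 ship[1->2]=2 ship[0->1]=2 prod=3 -> [12 5 2]
Step 8: demand=5,sold=2 ship[1->2]=2 ship[0->1]=2 prod=3 -> [13 5 2]
Step 9: demand=5,sold=2 ship[1->2]=2 ship[0->1]=2 prod=3 -> [14 5 2]
Step 10: demand=5,sold=2 ship[1->2]=2 ship[0->1]=2 prod=3 -> [15 5 2]
Step 11: demand=5,sold=2 ship[1->2]=2 ship[0->1]=2 prod=3 -> [16 5 2]
Step 12: demand=5,sold=2 ship[1->2]=2 ship[0->1]=2 prod=3 -> [17 5 2]
First stockout at step 4

4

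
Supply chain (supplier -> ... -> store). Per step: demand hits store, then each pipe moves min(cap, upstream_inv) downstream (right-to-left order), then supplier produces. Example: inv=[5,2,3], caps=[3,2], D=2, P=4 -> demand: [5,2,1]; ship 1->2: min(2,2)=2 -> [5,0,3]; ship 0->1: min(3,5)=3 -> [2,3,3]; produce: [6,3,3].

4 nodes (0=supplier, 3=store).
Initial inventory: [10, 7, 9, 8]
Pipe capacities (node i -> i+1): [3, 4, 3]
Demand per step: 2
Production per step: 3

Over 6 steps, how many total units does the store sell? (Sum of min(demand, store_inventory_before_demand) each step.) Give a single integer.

Answer: 12

Derivation:
Step 1: sold=2 (running total=2) -> [10 6 10 9]
Step 2: sold=2 (running total=4) -> [10 5 11 10]
Step 3: sold=2 (running total=6) -> [10 4 12 11]
Step 4: sold=2 (running total=8) -> [10 3 13 12]
Step 5: sold=2 (running total=10) -> [10 3 13 13]
Step 6: sold=2 (running total=12) -> [10 3 13 14]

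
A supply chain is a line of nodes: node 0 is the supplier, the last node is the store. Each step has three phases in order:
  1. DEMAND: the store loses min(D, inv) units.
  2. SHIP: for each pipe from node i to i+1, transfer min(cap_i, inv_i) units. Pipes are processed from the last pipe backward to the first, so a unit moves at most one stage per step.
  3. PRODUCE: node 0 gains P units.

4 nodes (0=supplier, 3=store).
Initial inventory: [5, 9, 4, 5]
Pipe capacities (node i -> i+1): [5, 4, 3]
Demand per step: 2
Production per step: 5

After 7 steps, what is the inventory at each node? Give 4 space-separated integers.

Step 1: demand=2,sold=2 ship[2->3]=3 ship[1->2]=4 ship[0->1]=5 prod=5 -> inv=[5 10 5 6]
Step 2: demand=2,sold=2 ship[2->3]=3 ship[1->2]=4 ship[0->1]=5 prod=5 -> inv=[5 11 6 7]
Step 3: demand=2,sold=2 ship[2->3]=3 ship[1->2]=4 ship[0->1]=5 prod=5 -> inv=[5 12 7 8]
Step 4: demand=2,sold=2 ship[2->3]=3 ship[1->2]=4 ship[0->1]=5 prod=5 -> inv=[5 13 8 9]
Step 5: demand=2,sold=2 ship[2->3]=3 ship[1->2]=4 ship[0->1]=5 prod=5 -> inv=[5 14 9 10]
Step 6: demand=2,sold=2 ship[2->3]=3 ship[1->2]=4 ship[0->1]=5 prod=5 -> inv=[5 15 10 11]
Step 7: demand=2,sold=2 ship[2->3]=3 ship[1->2]=4 ship[0->1]=5 prod=5 -> inv=[5 16 11 12]

5 16 11 12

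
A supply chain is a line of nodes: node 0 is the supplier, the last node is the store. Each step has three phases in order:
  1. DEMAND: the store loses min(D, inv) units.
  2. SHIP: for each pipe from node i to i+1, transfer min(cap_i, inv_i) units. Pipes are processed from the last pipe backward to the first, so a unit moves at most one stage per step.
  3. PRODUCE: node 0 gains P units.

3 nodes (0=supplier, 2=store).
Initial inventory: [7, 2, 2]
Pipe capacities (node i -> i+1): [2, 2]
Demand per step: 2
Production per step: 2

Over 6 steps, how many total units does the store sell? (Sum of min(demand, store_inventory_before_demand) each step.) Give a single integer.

Answer: 12

Derivation:
Step 1: sold=2 (running total=2) -> [7 2 2]
Step 2: sold=2 (running total=4) -> [7 2 2]
Step 3: sold=2 (running total=6) -> [7 2 2]
Step 4: sold=2 (running total=8) -> [7 2 2]
Step 5: sold=2 (running total=10) -> [7 2 2]
Step 6: sold=2 (running total=12) -> [7 2 2]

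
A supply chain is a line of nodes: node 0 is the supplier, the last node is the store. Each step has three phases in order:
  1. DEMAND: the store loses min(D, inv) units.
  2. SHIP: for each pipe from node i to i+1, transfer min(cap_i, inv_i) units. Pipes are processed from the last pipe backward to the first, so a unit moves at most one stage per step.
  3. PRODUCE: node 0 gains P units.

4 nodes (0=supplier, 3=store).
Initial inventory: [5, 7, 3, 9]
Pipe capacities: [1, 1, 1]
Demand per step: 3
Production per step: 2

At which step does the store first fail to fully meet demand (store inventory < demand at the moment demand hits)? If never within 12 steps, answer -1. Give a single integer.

Step 1: demand=3,sold=3 ship[2->3]=1 ship[1->2]=1 ship[0->1]=1 prod=2 -> [6 7 3 7]
Step 2: demand=3,sold=3 ship[2->3]=1 ship[1->2]=1 ship[0->1]=1 prod=2 -> [7 7 3 5]
Step 3: demand=3,sold=3 ship[2->3]=1 ship[1->2]=1 ship[0->1]=1 prod=2 -> [8 7 3 3]
Step 4: demand=3,sold=3 ship[2->3]=1 ship[1->2]=1 ship[0->1]=1 prod=2 -> [9 7 3 1]
Step 5: demand=3,sold=1 ship[2->3]=1 ship[1->2]=1 ship[0->1]=1 prod=2 -> [10 7 3 1]
Step 6: demand=3,sold=1 ship[2->3]=1 ship[1->2]=1 ship[0->1]=1 prod=2 -> [11 7 3 1]
Step 7: demand=3,sold=1 ship[2->3]=1 ship[1->2]=1 ship[0->1]=1 prod=2 -> [12 7 3 1]
Step 8: demand=3,sold=1 ship[2->3]=1 ship[1->2]=1 ship[0->1]=1 prod=2 -> [13 7 3 1]
Step 9: demand=3,sold=1 ship[2->3]=1 ship[1->2]=1 ship[0->1]=1 prod=2 -> [14 7 3 1]
Step 10: demand=3,sold=1 ship[2->3]=1 ship[1->2]=1 ship[0->1]=1 prod=2 -> [15 7 3 1]
Step 11: demand=3,sold=1 ship[2->3]=1 ship[1->2]=1 ship[0->1]=1 prod=2 -> [16 7 3 1]
Step 12: demand=3,sold=1 ship[2->3]=1 ship[1->2]=1 ship[0->1]=1 prod=2 -> [17 7 3 1]
First stockout at step 5

5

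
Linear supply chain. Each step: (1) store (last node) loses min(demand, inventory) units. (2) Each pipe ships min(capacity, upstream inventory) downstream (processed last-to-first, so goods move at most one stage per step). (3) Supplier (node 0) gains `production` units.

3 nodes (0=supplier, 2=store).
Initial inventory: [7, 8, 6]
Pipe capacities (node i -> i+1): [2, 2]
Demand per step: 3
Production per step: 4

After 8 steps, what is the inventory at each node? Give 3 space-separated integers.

Step 1: demand=3,sold=3 ship[1->2]=2 ship[0->1]=2 prod=4 -> inv=[9 8 5]
Step 2: demand=3,sold=3 ship[1->2]=2 ship[0->1]=2 prod=4 -> inv=[11 8 4]
Step 3: demand=3,sold=3 ship[1->2]=2 ship[0->1]=2 prod=4 -> inv=[13 8 3]
Step 4: demand=3,sold=3 ship[1->2]=2 ship[0->1]=2 prod=4 -> inv=[15 8 2]
Step 5: demand=3,sold=2 ship[1->2]=2 ship[0->1]=2 prod=4 -> inv=[17 8 2]
Step 6: demand=3,sold=2 ship[1->2]=2 ship[0->1]=2 prod=4 -> inv=[19 8 2]
Step 7: demand=3,sold=2 ship[1->2]=2 ship[0->1]=2 prod=4 -> inv=[21 8 2]
Step 8: demand=3,sold=2 ship[1->2]=2 ship[0->1]=2 prod=4 -> inv=[23 8 2]

23 8 2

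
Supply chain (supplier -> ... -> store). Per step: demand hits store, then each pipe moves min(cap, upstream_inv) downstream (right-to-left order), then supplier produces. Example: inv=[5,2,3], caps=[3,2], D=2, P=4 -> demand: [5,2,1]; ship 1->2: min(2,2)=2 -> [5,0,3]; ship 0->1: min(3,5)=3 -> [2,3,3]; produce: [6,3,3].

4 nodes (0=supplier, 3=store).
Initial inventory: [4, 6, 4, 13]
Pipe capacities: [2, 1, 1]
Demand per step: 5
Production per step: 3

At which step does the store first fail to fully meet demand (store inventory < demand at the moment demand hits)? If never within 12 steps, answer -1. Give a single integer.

Step 1: demand=5,sold=5 ship[2->3]=1 ship[1->2]=1 ship[0->1]=2 prod=3 -> [5 7 4 9]
Step 2: demand=5,sold=5 ship[2->3]=1 ship[1->2]=1 ship[0->1]=2 prod=3 -> [6 8 4 5]
Step 3: demand=5,sold=5 ship[2->3]=1 ship[1->2]=1 ship[0->1]=2 prod=3 -> [7 9 4 1]
Step 4: demand=5,sold=1 ship[2->3]=1 ship[1->2]=1 ship[0->1]=2 prod=3 -> [8 10 4 1]
Step 5: demand=5,sold=1 ship[2->3]=1 ship[1->2]=1 ship[0->1]=2 prod=3 -> [9 11 4 1]
Step 6: demand=5,sold=1 ship[2->3]=1 ship[1->2]=1 ship[0->1]=2 prod=3 -> [10 12 4 1]
Step 7: demand=5,sold=1 ship[2->3]=1 ship[1->2]=1 ship[0->1]=2 prod=3 -> [11 13 4 1]
Step 8: demand=5,sold=1 ship[2->3]=1 ship[1->2]=1 ship[0->1]=2 prod=3 -> [12 14 4 1]
Step 9: demand=5,sold=1 ship[2->3]=1 ship[1->2]=1 ship[0->1]=2 prod=3 -> [13 15 4 1]
Step 10: demand=5,sold=1 ship[2->3]=1 ship[1->2]=1 ship[0->1]=2 prod=3 -> [14 16 4 1]
Step 11: demand=5,sold=1 ship[2->3]=1 ship[1->2]=1 ship[0->1]=2 prod=3 -> [15 17 4 1]
Step 12: demand=5,sold=1 ship[2->3]=1 ship[1->2]=1 ship[0->1]=2 prod=3 -> [16 18 4 1]
First stockout at step 4

4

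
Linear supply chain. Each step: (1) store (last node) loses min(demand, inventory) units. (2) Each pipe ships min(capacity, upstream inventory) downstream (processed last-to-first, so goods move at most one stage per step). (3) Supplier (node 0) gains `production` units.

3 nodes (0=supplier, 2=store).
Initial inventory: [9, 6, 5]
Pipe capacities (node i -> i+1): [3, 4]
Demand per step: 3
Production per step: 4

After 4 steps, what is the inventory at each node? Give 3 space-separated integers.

Step 1: demand=3,sold=3 ship[1->2]=4 ship[0->1]=3 prod=4 -> inv=[10 5 6]
Step 2: demand=3,sold=3 ship[1->2]=4 ship[0->1]=3 prod=4 -> inv=[11 4 7]
Step 3: demand=3,sold=3 ship[1->2]=4 ship[0->1]=3 prod=4 -> inv=[12 3 8]
Step 4: demand=3,sold=3 ship[1->2]=3 ship[0->1]=3 prod=4 -> inv=[13 3 8]

13 3 8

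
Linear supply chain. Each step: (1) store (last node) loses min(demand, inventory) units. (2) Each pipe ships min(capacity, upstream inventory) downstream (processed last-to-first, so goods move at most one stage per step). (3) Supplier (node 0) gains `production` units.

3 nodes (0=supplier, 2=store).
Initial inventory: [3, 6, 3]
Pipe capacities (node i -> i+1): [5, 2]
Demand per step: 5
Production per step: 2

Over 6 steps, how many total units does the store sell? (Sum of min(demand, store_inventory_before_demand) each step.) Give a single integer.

Step 1: sold=3 (running total=3) -> [2 7 2]
Step 2: sold=2 (running total=5) -> [2 7 2]
Step 3: sold=2 (running total=7) -> [2 7 2]
Step 4: sold=2 (running total=9) -> [2 7 2]
Step 5: sold=2 (running total=11) -> [2 7 2]
Step 6: sold=2 (running total=13) -> [2 7 2]

Answer: 13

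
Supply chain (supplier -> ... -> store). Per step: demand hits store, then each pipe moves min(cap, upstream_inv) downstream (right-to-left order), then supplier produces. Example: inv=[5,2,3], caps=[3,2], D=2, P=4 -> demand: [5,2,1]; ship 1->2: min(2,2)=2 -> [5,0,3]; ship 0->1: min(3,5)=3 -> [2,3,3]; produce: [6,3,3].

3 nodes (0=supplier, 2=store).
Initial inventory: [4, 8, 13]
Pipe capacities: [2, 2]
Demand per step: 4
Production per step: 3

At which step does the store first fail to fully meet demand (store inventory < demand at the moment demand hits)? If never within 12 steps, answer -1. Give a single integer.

Step 1: demand=4,sold=4 ship[1->2]=2 ship[0->1]=2 prod=3 -> [5 8 11]
Step 2: demand=4,sold=4 ship[1->2]=2 ship[0->1]=2 prod=3 -> [6 8 9]
Step 3: demand=4,sold=4 ship[1->2]=2 ship[0->1]=2 prod=3 -> [7 8 7]
Step 4: demand=4,sold=4 ship[1->2]=2 ship[0->1]=2 prod=3 -> [8 8 5]
Step 5: demand=4,sold=4 ship[1->2]=2 ship[0->1]=2 prod=3 -> [9 8 3]
Step 6: demand=4,sold=3 ship[1->2]=2 ship[0->1]=2 prod=3 -> [10 8 2]
Step 7: demand=4,sold=2 ship[1->2]=2 ship[0->1]=2 prod=3 -> [11 8 2]
Step 8: demand=4,sold=2 ship[1->2]=2 ship[0->1]=2 prod=3 -> [12 8 2]
Step 9: demand=4,sold=2 ship[1->2]=2 ship[0->1]=2 prod=3 -> [13 8 2]
Step 10: demand=4,sold=2 ship[1->2]=2 ship[0->1]=2 prod=3 -> [14 8 2]
Step 11: demand=4,sold=2 ship[1->2]=2 ship[0->1]=2 prod=3 -> [15 8 2]
Step 12: demand=4,sold=2 ship[1->2]=2 ship[0->1]=2 prod=3 -> [16 8 2]
First stockout at step 6

6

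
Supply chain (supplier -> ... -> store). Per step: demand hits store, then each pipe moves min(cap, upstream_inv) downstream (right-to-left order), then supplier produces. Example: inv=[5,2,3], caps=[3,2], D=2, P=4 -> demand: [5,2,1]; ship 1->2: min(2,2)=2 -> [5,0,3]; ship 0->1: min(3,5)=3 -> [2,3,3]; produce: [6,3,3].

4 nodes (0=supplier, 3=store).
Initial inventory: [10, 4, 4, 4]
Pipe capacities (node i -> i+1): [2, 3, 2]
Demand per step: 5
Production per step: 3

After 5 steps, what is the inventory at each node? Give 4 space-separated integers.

Step 1: demand=5,sold=4 ship[2->3]=2 ship[1->2]=3 ship[0->1]=2 prod=3 -> inv=[11 3 5 2]
Step 2: demand=5,sold=2 ship[2->3]=2 ship[1->2]=3 ship[0->1]=2 prod=3 -> inv=[12 2 6 2]
Step 3: demand=5,sold=2 ship[2->3]=2 ship[1->2]=2 ship[0->1]=2 prod=3 -> inv=[13 2 6 2]
Step 4: demand=5,sold=2 ship[2->3]=2 ship[1->2]=2 ship[0->1]=2 prod=3 -> inv=[14 2 6 2]
Step 5: demand=5,sold=2 ship[2->3]=2 ship[1->2]=2 ship[0->1]=2 prod=3 -> inv=[15 2 6 2]

15 2 6 2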